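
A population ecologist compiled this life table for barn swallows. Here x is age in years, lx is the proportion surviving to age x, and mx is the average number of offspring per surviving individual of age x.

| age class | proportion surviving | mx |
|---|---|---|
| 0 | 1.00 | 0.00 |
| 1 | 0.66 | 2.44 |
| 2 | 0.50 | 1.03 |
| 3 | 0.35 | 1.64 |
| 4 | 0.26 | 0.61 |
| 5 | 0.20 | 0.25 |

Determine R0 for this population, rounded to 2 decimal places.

lx·mx by age: 0, 1.6104, 0.515, 0.574, 0.1586, 0.05
R0 = Σ lx·mx = 2.908 → 2.91

2.91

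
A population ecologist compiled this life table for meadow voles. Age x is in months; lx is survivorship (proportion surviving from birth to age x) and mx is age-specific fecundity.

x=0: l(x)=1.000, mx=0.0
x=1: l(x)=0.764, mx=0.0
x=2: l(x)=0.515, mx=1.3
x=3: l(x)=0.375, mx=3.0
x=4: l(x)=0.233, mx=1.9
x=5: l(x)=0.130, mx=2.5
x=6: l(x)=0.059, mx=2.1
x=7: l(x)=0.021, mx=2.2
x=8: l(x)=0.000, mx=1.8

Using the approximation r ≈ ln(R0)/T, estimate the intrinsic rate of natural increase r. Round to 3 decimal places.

R0 = Σ lx·mx = 0 + 0 + 0.6695 + 1.125 + 0.4427 + 0.325 + 0.1239 + 0.0462 + 0 = 2.7323
Σ x·lx·mx = 9.1766; T = 9.1766/2.7323 = 3.35856…
r ≈ ln(R0)/T = ln(2.7323)/3.35856… = 0.29928… → 0.299

0.299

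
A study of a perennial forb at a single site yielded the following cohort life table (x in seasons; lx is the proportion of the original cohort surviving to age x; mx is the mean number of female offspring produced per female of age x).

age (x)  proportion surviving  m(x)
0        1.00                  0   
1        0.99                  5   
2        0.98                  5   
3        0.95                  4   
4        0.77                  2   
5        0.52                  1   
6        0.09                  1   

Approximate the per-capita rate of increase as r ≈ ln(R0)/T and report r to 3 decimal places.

1.230

R0 = Σ lx·mx = 0 + 4.95 + 4.9 + 3.8 + 1.54 + 0.52 + 0.09 = 15.8
Σ x·lx·mx = 35.45; T = 35.45/15.8 = 2.24367…
r ≈ ln(R0)/T = ln(15.8)/2.24367… = 1.23013… → 1.230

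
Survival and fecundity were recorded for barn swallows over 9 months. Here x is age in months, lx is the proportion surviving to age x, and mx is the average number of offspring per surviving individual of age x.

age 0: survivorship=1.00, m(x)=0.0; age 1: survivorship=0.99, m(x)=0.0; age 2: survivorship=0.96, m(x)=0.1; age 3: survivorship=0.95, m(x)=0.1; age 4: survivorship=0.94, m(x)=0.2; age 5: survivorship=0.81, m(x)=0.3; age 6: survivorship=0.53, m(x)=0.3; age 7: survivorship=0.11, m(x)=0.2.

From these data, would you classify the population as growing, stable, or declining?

declining

R0 = Σ lx·mx = 0 + 0 + 0.096 + 0.095 + 0.188 + 0.243 + 0.159 + 0.022 = 0.803
R0 < 1, so the population is declining.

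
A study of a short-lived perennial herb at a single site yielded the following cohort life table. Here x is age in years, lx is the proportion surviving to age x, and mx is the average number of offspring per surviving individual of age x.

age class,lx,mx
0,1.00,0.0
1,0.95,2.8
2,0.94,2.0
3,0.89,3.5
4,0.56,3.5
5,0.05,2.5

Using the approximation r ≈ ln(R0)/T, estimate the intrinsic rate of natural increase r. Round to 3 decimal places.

R0 = Σ lx·mx = 0 + 2.66 + 1.88 + 3.115 + 1.96 + 0.125 = 9.74
Σ x·lx·mx = 24.23; T = 24.23/9.74 = 2.48768…
r ≈ ln(R0)/T = ln(9.74)/2.48768… = 0.91501… → 0.915

0.915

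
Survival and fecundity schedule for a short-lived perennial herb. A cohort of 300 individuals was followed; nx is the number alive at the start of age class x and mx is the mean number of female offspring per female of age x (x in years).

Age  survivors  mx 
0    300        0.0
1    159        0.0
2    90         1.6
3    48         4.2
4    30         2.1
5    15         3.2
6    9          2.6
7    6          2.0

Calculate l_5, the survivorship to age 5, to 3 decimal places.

0.050

l_5 = n_5/n_0 = 15/300 = 0.05 → 0.050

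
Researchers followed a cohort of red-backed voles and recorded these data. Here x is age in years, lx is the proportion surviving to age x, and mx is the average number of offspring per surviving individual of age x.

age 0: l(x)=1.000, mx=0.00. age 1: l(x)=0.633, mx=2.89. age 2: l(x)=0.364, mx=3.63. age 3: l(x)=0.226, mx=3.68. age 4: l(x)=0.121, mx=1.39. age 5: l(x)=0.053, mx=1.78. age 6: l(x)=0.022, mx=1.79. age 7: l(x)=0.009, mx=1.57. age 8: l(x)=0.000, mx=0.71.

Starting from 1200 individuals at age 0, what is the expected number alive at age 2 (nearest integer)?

437

Expected survivors = N0 · l_2 = 1200 × 0.364 = 436.8 → 437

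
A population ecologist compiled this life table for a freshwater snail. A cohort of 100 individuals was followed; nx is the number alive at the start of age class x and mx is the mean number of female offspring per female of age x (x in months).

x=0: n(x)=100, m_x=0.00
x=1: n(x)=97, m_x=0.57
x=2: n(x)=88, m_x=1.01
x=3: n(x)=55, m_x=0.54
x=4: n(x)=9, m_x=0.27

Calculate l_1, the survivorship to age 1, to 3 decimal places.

0.970

l_1 = n_1/n_0 = 97/100 = 0.97 → 0.970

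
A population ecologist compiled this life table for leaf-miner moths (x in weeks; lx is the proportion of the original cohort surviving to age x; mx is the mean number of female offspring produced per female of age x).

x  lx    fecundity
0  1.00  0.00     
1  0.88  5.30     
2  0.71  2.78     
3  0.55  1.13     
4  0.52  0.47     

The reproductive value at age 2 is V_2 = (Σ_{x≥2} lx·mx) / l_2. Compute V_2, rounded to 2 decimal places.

4.00

lx·mx for x ≥ 2: 1.9738, 0.6215, 0.2444 → sum = 2.8397
V_2 = 2.8397 / l_2 = 2.8397 / 0.71 = 3.999577… → 4.00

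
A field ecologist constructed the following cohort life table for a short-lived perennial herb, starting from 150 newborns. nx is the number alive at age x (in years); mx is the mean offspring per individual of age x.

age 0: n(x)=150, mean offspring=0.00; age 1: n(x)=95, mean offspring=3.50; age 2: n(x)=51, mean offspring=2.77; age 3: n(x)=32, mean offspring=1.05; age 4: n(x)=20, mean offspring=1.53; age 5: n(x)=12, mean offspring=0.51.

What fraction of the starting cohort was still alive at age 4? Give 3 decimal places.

l_4 = n_4/n_0 = 20/150 = 0.133333… → 0.133

0.133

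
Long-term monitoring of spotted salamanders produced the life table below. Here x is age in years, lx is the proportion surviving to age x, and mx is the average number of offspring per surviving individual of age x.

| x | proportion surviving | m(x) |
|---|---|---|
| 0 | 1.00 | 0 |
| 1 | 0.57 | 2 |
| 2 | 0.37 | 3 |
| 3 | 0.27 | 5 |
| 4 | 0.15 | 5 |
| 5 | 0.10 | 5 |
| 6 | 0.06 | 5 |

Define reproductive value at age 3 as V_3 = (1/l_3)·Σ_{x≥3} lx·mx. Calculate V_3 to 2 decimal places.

10.74

lx·mx for x ≥ 3: 1.35, 0.75, 0.5, 0.3 → sum = 2.9
V_3 = 2.9 / l_3 = 2.9 / 0.27 = 10.740741… → 10.74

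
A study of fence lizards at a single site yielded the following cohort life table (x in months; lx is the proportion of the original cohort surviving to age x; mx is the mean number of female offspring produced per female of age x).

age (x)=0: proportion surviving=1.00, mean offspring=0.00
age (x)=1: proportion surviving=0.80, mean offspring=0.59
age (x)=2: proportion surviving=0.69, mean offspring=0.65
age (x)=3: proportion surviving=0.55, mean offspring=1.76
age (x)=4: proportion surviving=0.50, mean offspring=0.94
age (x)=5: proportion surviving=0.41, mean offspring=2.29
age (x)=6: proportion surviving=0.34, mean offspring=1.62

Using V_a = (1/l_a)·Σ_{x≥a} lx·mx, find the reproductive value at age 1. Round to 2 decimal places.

lx·mx for x ≥ 1: 0.472, 0.4485, 0.968, 0.47, 0.9389, 0.5508 → sum = 3.8482
V_1 = 3.8482 / l_1 = 3.8482 / 0.8 = 4.81025 → 4.81

4.81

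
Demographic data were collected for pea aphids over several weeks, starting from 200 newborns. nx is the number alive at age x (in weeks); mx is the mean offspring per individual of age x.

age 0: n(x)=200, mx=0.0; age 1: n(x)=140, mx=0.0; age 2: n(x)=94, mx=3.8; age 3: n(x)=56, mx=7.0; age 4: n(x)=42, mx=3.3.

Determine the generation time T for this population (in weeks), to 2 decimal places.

2.75

lx = nx/n0 = nx/200: 1, 0.7, 0.47, 0.28, 0.21
lx·mx: 0, 0, 1.786, 1.96, 0.693 → R0 = 4.439
x·lx·mx: 0, 0, 3.572, 5.88, 2.772 → Σ = 12.224
T = 12.224 / 4.439 = 2.753773… → 2.75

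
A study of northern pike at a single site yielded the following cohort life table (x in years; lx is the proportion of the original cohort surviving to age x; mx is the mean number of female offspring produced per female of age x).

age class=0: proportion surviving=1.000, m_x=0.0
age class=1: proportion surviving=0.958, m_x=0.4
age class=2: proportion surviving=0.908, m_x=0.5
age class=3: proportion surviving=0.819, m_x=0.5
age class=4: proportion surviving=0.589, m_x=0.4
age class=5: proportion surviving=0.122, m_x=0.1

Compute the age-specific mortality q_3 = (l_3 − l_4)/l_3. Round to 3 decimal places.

0.281

q_3 = (l_3 − l_4) / l_3 = (0.819 − 0.589) / 0.819
     = 0.23 / 0.819 = 0.28083… → 0.281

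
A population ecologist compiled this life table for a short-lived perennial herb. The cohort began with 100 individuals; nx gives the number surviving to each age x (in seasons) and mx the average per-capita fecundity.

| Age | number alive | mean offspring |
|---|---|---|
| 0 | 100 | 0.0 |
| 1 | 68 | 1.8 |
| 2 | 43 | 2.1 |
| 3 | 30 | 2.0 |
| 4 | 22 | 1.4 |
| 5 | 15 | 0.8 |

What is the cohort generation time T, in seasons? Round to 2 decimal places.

lx = nx/n0 = nx/100: 1, 0.68, 0.43, 0.3, 0.22, 0.15
lx·mx: 0, 1.224, 0.903, 0.6, 0.308, 0.12 → R0 = 3.155
x·lx·mx: 0, 1.224, 1.806, 1.8, 1.232, 0.6 → Σ = 6.662
T = 6.662 / 3.155 = 2.111569… → 2.11

2.11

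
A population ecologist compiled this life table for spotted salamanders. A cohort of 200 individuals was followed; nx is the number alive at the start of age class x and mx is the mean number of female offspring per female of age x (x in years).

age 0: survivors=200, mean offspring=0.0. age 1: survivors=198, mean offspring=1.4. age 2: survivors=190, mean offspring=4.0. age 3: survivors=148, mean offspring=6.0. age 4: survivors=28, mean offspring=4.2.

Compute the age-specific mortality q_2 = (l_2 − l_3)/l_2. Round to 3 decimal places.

0.221

lx = nx/n0 = nx/200: 1, 0.99, 0.95, 0.74, 0.14
q_2 = (l_2 − l_3) / l_2 = (0.95 − 0.74) / 0.95
     = 0.21 / 0.95 = 0.221053… → 0.221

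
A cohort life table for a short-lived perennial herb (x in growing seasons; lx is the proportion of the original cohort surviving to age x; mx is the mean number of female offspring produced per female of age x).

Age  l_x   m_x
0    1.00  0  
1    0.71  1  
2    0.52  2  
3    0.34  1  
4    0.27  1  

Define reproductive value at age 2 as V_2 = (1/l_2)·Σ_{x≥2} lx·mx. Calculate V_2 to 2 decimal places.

lx·mx for x ≥ 2: 1.04, 0.34, 0.27 → sum = 1.65
V_2 = 1.65 / l_2 = 1.65 / 0.52 = 3.173077… → 3.17

3.17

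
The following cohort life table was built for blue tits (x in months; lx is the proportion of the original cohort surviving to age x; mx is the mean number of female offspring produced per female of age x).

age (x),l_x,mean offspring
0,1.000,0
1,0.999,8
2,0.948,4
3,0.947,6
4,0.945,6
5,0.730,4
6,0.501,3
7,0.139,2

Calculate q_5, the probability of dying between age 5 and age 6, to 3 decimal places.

0.314

q_5 = (l_5 − l_6) / l_5 = (0.73 − 0.501) / 0.73
     = 0.229 / 0.73 = 0.313699… → 0.314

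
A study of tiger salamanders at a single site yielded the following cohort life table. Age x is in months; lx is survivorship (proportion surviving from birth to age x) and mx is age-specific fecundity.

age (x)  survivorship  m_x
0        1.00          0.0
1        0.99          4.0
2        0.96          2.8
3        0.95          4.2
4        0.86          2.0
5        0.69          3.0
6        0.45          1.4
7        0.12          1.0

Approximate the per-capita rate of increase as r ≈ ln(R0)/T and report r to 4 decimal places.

0.9566

R0 = Σ lx·mx = 0 + 3.96 + 2.688 + 3.99 + 1.72 + 2.07 + 0.63 + 0.12 = 15.178
Σ x·lx·mx = 43.156; T = 43.156/15.178 = 2.84333…
r ≈ ln(R0)/T = ln(15.178)/2.84333… = 0.956572… → 0.9566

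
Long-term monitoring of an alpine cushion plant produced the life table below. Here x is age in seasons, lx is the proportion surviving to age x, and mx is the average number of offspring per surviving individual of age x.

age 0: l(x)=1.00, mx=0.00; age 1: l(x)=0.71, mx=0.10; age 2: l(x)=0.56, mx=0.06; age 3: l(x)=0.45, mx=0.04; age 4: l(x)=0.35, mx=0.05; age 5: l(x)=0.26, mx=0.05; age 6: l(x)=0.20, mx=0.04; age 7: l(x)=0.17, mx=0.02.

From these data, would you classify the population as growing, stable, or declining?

declining

R0 = Σ lx·mx = 0 + 0.071 + 0.0336 + 0.018 + 0.0175 + 0.013 + 0.008 + 0.0034 = 0.1645
R0 < 1, so the population is declining.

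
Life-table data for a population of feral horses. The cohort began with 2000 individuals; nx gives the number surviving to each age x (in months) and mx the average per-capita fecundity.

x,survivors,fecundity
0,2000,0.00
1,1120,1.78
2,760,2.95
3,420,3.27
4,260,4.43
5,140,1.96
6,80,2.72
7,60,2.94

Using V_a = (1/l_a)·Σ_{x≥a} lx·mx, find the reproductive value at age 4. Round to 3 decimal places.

7.001

lx = nx/n0 = nx/2000: 1, 0.56, 0.38, 0.21, 0.13, 0.07, 0.04, 0.03
lx·mx for x ≥ 4: 0.5759, 0.1372, 0.1088, 0.0882 → sum = 0.9101
V_4 = 0.9101 / l_4 = 0.9101 / 0.13 = 7.000769… → 7.001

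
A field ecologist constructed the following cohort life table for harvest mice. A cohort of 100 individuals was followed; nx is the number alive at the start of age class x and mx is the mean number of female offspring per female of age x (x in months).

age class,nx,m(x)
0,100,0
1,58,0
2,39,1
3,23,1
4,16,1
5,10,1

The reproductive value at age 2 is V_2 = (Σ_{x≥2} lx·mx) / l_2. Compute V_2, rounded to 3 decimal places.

lx = nx/n0 = nx/100: 1, 0.58, 0.39, 0.23, 0.16, 0.1
lx·mx for x ≥ 2: 0.39, 0.23, 0.16, 0.1 → sum = 0.88
V_2 = 0.88 / l_2 = 0.88 / 0.39 = 2.25641… → 2.256

2.256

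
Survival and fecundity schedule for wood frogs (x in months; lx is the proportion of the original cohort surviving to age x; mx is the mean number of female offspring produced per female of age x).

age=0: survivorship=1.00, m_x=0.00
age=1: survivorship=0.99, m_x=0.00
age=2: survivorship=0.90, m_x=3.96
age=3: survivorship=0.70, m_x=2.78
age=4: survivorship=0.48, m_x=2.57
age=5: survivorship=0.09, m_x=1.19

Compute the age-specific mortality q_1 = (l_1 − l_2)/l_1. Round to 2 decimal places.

q_1 = (l_1 − l_2) / l_1 = (0.99 − 0.9) / 0.99
     = 0.09 / 0.99 = 0.090909… → 0.09

0.09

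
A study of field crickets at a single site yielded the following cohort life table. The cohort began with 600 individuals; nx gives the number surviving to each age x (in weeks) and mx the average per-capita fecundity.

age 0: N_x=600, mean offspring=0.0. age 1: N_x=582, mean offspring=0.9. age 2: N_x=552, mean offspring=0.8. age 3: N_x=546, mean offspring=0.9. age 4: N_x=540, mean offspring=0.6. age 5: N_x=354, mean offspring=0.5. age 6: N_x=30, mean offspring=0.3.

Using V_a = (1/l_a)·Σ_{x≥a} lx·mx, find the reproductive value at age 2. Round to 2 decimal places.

2.61

lx = nx/n0 = nx/600: 1, 0.97, 0.92, 0.91, 0.9, 0.59, 0.05
lx·mx for x ≥ 2: 0.736, 0.819, 0.54, 0.295, 0.015 → sum = 2.405
V_2 = 2.405 / l_2 = 2.405 / 0.92 = 2.61413… → 2.61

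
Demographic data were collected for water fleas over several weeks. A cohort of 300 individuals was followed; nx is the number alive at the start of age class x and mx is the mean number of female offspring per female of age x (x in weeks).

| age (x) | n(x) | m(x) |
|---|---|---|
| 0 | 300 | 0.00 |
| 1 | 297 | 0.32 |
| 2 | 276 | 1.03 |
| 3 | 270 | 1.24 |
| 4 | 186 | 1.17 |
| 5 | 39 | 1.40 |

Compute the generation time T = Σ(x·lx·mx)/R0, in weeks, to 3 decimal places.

lx = nx/n0 = nx/300: 1, 0.99, 0.92, 0.9, 0.62, 0.13
lx·mx: 0, 0.3168, 0.9476, 1.116, 0.7254, 0.182 → R0 = 3.2878
x·lx·mx: 0, 0.3168, 1.8952, 3.348, 2.9016, 0.91 → Σ = 9.3716
T = 9.3716 / 3.2878 = 2.850417… → 2.850

2.850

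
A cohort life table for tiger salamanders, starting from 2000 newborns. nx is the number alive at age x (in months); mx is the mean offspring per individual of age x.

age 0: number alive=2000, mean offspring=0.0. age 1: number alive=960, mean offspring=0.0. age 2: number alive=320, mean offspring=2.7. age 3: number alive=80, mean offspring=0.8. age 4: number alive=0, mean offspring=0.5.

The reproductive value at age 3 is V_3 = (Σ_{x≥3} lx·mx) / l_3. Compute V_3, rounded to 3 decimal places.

lx = nx/n0 = nx/2000: 1, 0.48, 0.16, 0.04, 0
lx·mx for x ≥ 3: 0.032, 0 → sum = 0.032
V_3 = 0.032 / l_3 = 0.032 / 0.04 = 0.8 → 0.800

0.800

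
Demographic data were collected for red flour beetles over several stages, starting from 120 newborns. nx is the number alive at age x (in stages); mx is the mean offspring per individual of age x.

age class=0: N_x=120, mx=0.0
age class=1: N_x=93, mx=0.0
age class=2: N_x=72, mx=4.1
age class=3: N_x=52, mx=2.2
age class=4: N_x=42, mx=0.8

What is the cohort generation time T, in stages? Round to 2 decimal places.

lx = nx/n0 = nx/120: 1, 0.775, 0.6, 0.43333…, 0.35
lx·mx: 0, 0, 2.46, 0.953333…, 0.28 → R0 = 3.693333…
x·lx·mx: 0, 0, 4.92, 2.86…, 1.12 → Σ = 8.9…
T = 8.9… / 3.693333… = 2.409747… → 2.41

2.41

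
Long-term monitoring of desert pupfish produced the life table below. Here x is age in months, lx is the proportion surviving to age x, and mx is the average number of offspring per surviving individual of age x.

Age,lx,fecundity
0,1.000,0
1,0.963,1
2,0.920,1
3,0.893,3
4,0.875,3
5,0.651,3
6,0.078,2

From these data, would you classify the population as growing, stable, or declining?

growing

R0 = Σ lx·mx = 0 + 0.963 + 0.92 + 2.679 + 2.625 + 1.953 + 0.156 = 9.296
R0 > 1, so the population is growing.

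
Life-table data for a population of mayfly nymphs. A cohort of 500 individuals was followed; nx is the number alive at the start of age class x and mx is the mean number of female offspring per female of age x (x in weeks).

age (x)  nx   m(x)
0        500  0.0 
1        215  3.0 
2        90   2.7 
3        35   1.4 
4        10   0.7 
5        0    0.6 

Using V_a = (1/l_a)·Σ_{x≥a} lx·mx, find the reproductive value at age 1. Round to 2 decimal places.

4.39

lx = nx/n0 = nx/500: 1, 0.43, 0.18, 0.07, 0.02, 0
lx·mx for x ≥ 1: 1.29, 0.486, 0.098, 0.014, 0 → sum = 1.888
V_1 = 1.888 / l_1 = 1.888 / 0.43 = 4.390698… → 4.39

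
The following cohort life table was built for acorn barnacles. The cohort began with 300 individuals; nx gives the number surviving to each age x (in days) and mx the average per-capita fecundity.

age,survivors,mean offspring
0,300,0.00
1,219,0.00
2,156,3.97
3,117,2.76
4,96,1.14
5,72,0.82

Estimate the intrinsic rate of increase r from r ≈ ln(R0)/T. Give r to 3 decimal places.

lx = nx/n0 = nx/300: 1, 0.73, 0.52, 0.39, 0.32, 0.24
R0 = Σ lx·mx = 0 + 0 + 2.0644 + 1.0764 + 0.3648 + 0.1968 = 3.7024
Σ x·lx·mx = 9.8012; T = 9.8012/3.7024 = 2.64726…
r ≈ ln(R0)/T = ln(3.7024)/2.64726… = 0.49447… → 0.494

0.494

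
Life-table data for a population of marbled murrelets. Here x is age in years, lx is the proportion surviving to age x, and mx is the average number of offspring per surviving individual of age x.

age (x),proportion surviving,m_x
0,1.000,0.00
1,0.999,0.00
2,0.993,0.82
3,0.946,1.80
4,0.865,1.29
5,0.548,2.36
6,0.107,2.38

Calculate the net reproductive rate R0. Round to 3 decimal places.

5.181

lx·mx by age: 0, 0, 0.81426, 1.7028, 1.11585, 1.29328, 0.25466
R0 = Σ lx·mx = 5.18085 → 5.181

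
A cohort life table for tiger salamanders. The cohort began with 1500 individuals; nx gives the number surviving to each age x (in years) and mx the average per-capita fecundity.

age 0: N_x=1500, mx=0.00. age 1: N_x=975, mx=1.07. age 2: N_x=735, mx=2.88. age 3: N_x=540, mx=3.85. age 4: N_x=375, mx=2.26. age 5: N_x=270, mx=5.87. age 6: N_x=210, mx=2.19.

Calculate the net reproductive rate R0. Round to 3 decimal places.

lx = nx/n0 = nx/1500: 1, 0.65, 0.49, 0.36, 0.25, 0.18, 0.14
lx·mx by age: 0, 0.6955, 1.4112, 1.386, 0.565, 1.0566, 0.3066
R0 = Σ lx·mx = 5.4209 → 5.421

5.421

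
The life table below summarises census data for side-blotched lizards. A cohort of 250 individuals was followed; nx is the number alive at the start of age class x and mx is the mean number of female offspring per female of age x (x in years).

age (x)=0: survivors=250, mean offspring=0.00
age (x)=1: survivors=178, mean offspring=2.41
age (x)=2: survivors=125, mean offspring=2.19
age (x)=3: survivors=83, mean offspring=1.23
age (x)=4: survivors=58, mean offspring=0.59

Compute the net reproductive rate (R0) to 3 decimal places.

lx = nx/n0 = nx/250: 1, 0.712, 0.5, 0.332, 0.232
lx·mx by age: 0, 1.71592, 1.095, 0.40836, 0.13688
R0 = Σ lx·mx = 3.35616 → 3.356

3.356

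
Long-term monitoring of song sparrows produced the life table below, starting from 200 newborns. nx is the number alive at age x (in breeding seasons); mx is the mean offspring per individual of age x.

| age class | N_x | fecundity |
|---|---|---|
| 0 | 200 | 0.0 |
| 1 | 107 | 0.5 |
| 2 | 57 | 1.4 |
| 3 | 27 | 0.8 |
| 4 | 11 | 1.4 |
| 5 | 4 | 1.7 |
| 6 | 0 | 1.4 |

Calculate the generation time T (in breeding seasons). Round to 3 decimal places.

2.109

lx = nx/n0 = nx/200: 1, 0.535, 0.285, 0.135, 0.055, 0.02, 0
lx·mx: 0, 0.2675, 0.399, 0.108, 0.077, 0.034, 0 → R0 = 0.8855
x·lx·mx: 0, 0.2675, 0.798, 0.324, 0.308, 0.17, 0 → Σ = 1.8675
T = 1.8675 / 0.8855 = 2.108978… → 2.109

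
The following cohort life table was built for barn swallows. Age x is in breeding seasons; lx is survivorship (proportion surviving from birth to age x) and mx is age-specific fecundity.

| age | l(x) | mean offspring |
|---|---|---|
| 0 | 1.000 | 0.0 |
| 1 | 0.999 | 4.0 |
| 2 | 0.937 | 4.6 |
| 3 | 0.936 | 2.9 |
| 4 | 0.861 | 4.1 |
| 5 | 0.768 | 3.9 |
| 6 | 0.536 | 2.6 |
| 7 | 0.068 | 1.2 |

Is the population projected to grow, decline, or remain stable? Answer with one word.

growing

R0 = Σ lx·mx = 0 + 3.996 + 4.3102 + 2.7144 + 3.5301 + 2.9952 + 1.3936 + 0.0816 = 19.0211
R0 > 1, so the population is growing.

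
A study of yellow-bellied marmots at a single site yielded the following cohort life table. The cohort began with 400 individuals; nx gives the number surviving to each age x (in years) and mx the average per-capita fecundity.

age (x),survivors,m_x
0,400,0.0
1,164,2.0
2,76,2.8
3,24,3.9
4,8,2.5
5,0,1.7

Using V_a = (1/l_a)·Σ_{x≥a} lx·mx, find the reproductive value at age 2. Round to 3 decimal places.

lx = nx/n0 = nx/400: 1, 0.41, 0.19, 0.06, 0.02, 0
lx·mx for x ≥ 2: 0.532, 0.234, 0.05, 0 → sum = 0.816
V_2 = 0.816 / l_2 = 0.816 / 0.19 = 4.294737… → 4.295

4.295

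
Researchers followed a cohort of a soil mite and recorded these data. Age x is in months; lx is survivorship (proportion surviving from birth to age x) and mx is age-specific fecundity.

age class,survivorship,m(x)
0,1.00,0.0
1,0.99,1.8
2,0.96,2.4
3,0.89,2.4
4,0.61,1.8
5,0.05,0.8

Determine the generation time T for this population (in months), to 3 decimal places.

lx·mx: 0, 1.782, 2.304, 2.136, 1.098, 0.04 → R0 = 7.36
x·lx·mx: 0, 1.782, 4.608, 6.408, 4.392, 0.2 → Σ = 17.39
T = 17.39 / 7.36 = 2.362772… → 2.363

2.363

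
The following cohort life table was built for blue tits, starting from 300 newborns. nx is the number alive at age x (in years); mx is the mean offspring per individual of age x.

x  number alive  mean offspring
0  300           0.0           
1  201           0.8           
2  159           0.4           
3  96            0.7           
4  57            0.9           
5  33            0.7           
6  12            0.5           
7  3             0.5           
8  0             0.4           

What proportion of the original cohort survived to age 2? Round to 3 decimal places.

l_2 = n_2/n_0 = 159/300 = 0.53 → 0.530

0.530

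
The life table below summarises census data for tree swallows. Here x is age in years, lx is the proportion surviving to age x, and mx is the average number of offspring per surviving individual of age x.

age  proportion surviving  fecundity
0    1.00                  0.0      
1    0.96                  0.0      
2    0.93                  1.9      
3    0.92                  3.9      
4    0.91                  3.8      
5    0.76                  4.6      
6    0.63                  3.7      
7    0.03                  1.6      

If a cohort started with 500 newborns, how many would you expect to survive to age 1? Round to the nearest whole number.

480

Expected survivors = N0 · l_1 = 500 × 0.96 = 480 → 480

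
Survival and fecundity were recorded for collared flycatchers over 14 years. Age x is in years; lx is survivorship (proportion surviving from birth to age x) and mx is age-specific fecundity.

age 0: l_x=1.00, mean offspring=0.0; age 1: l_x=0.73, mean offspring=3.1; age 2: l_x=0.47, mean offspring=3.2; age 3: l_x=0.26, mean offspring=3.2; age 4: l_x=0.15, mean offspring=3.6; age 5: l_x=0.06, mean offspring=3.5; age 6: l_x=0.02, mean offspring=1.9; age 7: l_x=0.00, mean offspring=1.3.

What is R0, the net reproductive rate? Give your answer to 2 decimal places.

lx·mx by age: 0, 2.263, 1.504, 0.832, 0.54, 0.21, 0.038, 0
R0 = Σ lx·mx = 5.387 → 5.39

5.39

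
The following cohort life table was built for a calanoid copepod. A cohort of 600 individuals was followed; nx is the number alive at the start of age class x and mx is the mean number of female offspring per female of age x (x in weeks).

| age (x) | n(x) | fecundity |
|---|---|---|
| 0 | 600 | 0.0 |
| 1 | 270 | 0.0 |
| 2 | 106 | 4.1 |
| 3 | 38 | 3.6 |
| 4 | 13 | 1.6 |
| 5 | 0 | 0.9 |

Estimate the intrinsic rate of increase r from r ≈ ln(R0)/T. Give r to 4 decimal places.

-0.0057

lx = nx/n0 = nx/600: 1, 0.45, 0.17667…, 0.06333…, 0.02167…, 0
R0 = Σ lx·mx = 0 + 0 + 0.72433… + 0.228… + 0.03467… + 0 = 0.987…
Σ x·lx·mx = 2.271333…; T = 2.271333…/0.987… = 2.30125…
r ≈ ln(R0)/T = ln(0.987…)/2.30125… = -0.005686… → -0.0057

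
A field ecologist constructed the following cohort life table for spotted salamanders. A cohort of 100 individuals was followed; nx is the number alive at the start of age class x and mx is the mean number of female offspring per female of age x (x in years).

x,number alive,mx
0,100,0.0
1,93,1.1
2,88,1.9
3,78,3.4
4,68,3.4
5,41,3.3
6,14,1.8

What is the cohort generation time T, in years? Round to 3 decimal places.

3.222

lx = nx/n0 = nx/100: 1, 0.93, 0.88, 0.78, 0.68, 0.41, 0.14
lx·mx: 0, 1.023, 1.672, 2.652, 2.312, 1.353, 0.252 → R0 = 9.264
x·lx·mx: 0, 1.023, 3.344, 7.956, 9.248, 6.765, 1.512 → Σ = 29.848
T = 29.848 / 9.264 = 3.221934… → 3.222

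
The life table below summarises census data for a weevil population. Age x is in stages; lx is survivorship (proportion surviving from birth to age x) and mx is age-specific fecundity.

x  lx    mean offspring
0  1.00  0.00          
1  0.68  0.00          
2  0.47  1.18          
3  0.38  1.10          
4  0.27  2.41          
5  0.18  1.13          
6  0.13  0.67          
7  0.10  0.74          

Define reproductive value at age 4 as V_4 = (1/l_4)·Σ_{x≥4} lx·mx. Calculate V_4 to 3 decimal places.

lx·mx for x ≥ 4: 0.6507, 0.2034, 0.0871, 0.074 → sum = 1.0152
V_4 = 1.0152 / l_4 = 1.0152 / 0.27 = 3.76 → 3.760

3.760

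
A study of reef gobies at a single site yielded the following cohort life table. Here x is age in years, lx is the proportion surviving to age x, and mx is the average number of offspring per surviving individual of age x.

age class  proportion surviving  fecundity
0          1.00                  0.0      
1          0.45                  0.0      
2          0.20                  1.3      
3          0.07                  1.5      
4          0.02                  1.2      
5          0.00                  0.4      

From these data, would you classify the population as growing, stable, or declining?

R0 = Σ lx·mx = 0 + 0 + 0.26 + 0.105 + 0.024 + 0 = 0.389
R0 < 1, so the population is declining.

declining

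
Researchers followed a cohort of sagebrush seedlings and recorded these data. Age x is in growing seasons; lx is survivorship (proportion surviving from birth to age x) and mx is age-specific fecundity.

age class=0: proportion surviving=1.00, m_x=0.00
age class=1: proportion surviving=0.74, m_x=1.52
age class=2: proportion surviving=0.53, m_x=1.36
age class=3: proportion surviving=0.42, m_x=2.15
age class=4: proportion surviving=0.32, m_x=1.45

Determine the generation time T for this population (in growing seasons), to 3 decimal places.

2.220

lx·mx: 0, 1.1248, 0.7208, 0.903, 0.464 → R0 = 3.2126
x·lx·mx: 0, 1.1248, 1.4416, 2.709, 1.856 → Σ = 7.1314
T = 7.1314 / 3.2126 = 2.219822… → 2.220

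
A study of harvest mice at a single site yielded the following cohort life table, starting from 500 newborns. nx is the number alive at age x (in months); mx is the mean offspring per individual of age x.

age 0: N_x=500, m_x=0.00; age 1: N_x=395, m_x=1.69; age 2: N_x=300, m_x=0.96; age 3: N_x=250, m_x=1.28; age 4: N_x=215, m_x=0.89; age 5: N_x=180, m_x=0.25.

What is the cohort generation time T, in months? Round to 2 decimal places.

lx = nx/n0 = nx/500: 1, 0.79, 0.6, 0.5, 0.43, 0.36
lx·mx: 0, 1.3351, 0.576, 0.64, 0.3827, 0.09 → R0 = 3.0238
x·lx·mx: 0, 1.3351, 1.152, 1.92, 1.5308, 0.45 → Σ = 6.3879
T = 6.3879 / 3.0238 = 2.112541… → 2.11

2.11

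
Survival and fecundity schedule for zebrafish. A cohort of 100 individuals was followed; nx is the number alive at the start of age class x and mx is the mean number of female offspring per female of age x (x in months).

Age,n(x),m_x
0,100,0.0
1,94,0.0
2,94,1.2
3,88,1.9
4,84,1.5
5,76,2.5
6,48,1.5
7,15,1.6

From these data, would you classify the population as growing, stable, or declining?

lx = nx/n0 = nx/100: 1, 0.94, 0.94, 0.88, 0.84, 0.76, 0.48, 0.15
R0 = Σ lx·mx = 0 + 0 + 1.128 + 1.672 + 1.26 + 1.9 + 0.72 + 0.24 = 6.92
R0 > 1, so the population is growing.

growing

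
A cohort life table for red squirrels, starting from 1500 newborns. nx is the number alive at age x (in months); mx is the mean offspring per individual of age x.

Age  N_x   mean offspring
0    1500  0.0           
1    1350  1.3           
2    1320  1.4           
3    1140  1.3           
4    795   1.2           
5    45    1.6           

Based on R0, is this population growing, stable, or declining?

growing

lx = nx/n0 = nx/1500: 1, 0.9, 0.88, 0.76, 0.53, 0.03
R0 = Σ lx·mx = 0 + 1.17 + 1.232 + 0.988 + 0.636 + 0.048 = 4.074
R0 > 1, so the population is growing.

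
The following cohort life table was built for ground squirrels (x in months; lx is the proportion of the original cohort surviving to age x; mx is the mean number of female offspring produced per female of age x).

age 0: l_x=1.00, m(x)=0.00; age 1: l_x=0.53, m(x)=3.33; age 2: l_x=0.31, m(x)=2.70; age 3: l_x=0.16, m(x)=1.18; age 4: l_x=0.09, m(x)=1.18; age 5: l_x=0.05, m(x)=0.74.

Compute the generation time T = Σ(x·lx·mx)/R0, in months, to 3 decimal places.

1.573

lx·mx: 0, 1.7649, 0.837, 0.1888, 0.1062, 0.037 → R0 = 2.9339
x·lx·mx: 0, 1.7649, 1.674, 0.5664, 0.4248, 0.185 → Σ = 4.6151
T = 4.6151 / 2.9339 = 1.573026… → 1.573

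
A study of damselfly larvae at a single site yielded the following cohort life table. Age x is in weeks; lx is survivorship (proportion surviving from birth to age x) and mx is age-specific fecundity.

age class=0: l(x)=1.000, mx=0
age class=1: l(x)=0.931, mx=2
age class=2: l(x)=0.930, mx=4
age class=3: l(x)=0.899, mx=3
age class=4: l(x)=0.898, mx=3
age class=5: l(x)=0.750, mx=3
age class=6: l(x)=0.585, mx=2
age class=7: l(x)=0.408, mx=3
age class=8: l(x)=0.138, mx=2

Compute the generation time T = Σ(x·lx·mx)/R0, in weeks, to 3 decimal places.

lx·mx: 0, 1.862, 3.72, 2.697, 2.694, 2.25, 1.17, 1.224, 0.276 → R0 = 15.893
x·lx·mx: 0, 1.862, 7.44, 8.091, 10.776, 11.25, 7.02, 8.568, 2.208 → Σ = 57.215
T = 57.215 / 15.893 = 3.600013… → 3.600

3.600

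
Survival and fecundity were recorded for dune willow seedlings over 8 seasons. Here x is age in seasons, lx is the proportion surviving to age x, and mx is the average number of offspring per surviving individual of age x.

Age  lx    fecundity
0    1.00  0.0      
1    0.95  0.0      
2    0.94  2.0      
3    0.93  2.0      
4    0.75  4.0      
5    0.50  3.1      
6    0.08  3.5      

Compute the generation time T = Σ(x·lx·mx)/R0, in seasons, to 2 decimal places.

lx·mx: 0, 0, 1.88, 1.86, 3, 1.55, 0.28 → R0 = 8.57
x·lx·mx: 0, 0, 3.76, 5.58, 12, 7.75, 1.68 → Σ = 30.77
T = 30.77 / 8.57 = 3.590432… → 3.59

3.59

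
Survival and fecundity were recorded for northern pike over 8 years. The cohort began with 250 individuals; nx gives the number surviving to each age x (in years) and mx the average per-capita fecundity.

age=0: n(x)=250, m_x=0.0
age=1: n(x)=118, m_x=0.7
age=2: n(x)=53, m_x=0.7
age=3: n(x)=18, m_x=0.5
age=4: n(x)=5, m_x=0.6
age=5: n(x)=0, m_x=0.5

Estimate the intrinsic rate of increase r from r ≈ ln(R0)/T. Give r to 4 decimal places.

-0.4311

lx = nx/n0 = nx/250: 1, 0.472, 0.212, 0.072, 0.02, 0
R0 = Σ lx·mx = 0 + 0.3304 + 0.1484 + 0.036 + 0.012 + 0 = 0.5268
Σ x·lx·mx = 0.7832; T = 0.7832/0.5268 = 1.48671…
r ≈ ln(R0)/T = ln(0.5268)/1.48671… = -0.431109… → -0.4311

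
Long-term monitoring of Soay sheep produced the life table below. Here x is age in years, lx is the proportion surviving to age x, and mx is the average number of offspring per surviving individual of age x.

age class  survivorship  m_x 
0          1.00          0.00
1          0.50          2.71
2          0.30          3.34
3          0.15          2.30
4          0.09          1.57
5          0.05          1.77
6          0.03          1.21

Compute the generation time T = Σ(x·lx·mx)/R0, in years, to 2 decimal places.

lx·mx: 0, 1.355, 1.002, 0.345, 0.1413, 0.0885, 0.0363 → R0 = 2.9681
x·lx·mx: 0, 1.355, 2.004, 1.035, 0.5652, 0.4425, 0.2178 → Σ = 5.6195
T = 5.6195 / 2.9681 = 1.893299… → 1.89

1.89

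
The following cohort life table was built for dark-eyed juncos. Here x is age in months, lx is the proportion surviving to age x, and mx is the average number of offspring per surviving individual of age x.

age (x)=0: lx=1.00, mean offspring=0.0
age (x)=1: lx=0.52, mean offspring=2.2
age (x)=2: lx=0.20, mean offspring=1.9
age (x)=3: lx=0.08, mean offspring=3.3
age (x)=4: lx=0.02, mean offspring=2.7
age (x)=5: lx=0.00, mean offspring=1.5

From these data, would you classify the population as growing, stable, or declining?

R0 = Σ lx·mx = 0 + 1.144 + 0.38 + 0.264 + 0.054 + 0 = 1.842
R0 > 1, so the population is growing.

growing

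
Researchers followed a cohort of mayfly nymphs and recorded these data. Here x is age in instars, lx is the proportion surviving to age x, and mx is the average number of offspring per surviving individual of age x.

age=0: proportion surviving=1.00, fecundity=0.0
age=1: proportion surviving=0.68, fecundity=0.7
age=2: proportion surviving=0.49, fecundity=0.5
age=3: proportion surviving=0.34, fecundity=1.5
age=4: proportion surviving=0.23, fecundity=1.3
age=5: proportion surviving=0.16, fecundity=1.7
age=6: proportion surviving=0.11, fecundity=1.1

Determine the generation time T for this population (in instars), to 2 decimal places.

lx·mx: 0, 0.476, 0.245, 0.51, 0.299, 0.272, 0.121 → R0 = 1.923
x·lx·mx: 0, 0.476, 0.49, 1.53, 1.196, 1.36, 0.726 → Σ = 5.778
T = 5.778 / 1.923 = 3.00468… → 3.00

3.00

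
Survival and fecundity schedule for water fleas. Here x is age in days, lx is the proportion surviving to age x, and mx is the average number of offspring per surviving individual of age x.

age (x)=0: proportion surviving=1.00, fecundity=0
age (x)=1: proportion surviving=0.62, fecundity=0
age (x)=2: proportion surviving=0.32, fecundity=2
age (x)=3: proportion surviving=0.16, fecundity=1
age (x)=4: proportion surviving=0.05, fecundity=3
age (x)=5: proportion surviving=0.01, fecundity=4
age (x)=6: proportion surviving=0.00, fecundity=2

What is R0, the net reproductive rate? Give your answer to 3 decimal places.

0.990

lx·mx by age: 0, 0, 0.64, 0.16, 0.15, 0.04, 0
R0 = Σ lx·mx = 0.99 → 0.990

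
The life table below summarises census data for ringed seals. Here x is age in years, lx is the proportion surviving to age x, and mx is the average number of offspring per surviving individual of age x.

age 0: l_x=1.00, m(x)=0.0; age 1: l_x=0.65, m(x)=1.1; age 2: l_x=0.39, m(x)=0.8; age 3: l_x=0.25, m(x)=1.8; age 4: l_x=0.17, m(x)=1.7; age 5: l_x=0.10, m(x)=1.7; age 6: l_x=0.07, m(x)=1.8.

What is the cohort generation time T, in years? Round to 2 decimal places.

2.64

lx·mx: 0, 0.715, 0.312, 0.45, 0.289, 0.17, 0.126 → R0 = 2.062
x·lx·mx: 0, 0.715, 0.624, 1.35, 1.156, 0.85, 0.756 → Σ = 5.451
T = 5.451 / 2.062 = 2.64355… → 2.64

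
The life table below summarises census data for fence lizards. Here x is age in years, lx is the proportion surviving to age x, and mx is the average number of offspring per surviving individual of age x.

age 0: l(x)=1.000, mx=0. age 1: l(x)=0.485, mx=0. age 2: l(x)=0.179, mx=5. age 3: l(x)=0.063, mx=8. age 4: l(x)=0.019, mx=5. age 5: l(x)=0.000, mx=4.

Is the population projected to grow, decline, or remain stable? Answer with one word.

R0 = Σ lx·mx = 0 + 0 + 0.895 + 0.504 + 0.095 + 0 = 1.494
R0 > 1, so the population is growing.

growing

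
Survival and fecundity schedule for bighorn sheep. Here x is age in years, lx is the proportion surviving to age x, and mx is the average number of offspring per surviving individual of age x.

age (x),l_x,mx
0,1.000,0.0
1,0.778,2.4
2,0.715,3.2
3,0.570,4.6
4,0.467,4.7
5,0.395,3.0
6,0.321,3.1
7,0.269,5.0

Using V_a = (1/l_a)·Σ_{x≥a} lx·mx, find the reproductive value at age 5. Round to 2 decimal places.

lx·mx for x ≥ 5: 1.185, 0.9951, 1.345 → sum = 3.5251
V_5 = 3.5251 / l_5 = 3.5251 / 0.395 = 8.924304… → 8.92

8.92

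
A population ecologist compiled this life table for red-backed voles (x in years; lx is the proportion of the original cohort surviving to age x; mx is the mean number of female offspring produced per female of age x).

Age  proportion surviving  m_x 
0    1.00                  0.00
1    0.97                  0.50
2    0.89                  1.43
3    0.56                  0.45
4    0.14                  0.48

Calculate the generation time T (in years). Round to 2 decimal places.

lx·mx: 0, 0.485, 1.2727, 0.252, 0.0672 → R0 = 2.0769
x·lx·mx: 0, 0.485, 2.5454, 0.756, 0.2688 → Σ = 4.0552
T = 4.0552 / 2.0769 = 1.952525… → 1.95

1.95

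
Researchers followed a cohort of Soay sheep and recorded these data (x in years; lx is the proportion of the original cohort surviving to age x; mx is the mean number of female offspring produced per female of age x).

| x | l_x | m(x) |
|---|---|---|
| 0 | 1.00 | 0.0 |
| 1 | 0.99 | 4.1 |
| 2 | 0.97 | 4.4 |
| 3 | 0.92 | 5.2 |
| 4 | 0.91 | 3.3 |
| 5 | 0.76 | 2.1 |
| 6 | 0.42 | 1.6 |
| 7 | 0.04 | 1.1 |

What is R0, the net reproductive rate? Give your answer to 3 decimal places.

lx·mx by age: 0, 4.059, 4.268, 4.784, 3.003, 1.596, 0.672, 0.044
R0 = Σ lx·mx = 18.426 → 18.426

18.426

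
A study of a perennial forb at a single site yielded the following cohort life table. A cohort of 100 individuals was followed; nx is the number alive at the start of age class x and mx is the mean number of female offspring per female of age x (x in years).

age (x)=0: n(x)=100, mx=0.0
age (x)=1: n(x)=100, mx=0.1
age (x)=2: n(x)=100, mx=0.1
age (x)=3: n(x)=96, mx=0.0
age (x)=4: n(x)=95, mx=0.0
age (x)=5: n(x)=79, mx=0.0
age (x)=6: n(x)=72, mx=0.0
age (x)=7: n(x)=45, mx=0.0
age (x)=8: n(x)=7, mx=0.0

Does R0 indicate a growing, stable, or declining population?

declining

lx = nx/n0 = nx/100: 1, 1, 1, 0.96, 0.95, 0.79, 0.72, 0.45, 0.07
R0 = Σ lx·mx = 0 + 0.1 + 0.1 + 0 + 0 + 0 + 0 + 0 + 0 = 0.2
R0 < 1, so the population is declining.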